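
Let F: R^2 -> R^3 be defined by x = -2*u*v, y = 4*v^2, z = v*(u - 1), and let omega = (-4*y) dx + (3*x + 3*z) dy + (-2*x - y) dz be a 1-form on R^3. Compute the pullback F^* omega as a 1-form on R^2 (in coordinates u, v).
F^* omega = (4*v^2*(u + 7*v)) du + (4*v*(u^2 + u*v - u - 5*v)) dv

Using F^*(f dg) = (f ∘ F) d(g ∘ F), substitute each coordinate x_i by F_i(u, v) in f_i, and replace dx_i by d F_i = (∂F_i/∂u) du + (∂F_i/∂v) dv.
  For the x component: f_1(F) = -16*v^2; d F_1 = (-2*v) du + (-2*u) dv
  For the y component: f_2(F) = 3*v*(-u - 1); d F_2 = (0) du + (8*v) dv
  For the z component: f_3(F) = 4*v*(u - v); d F_3 = (v) du + (u - 1) dv
Combining and collecting du, dv coefficients:
  coeff of du: 4*v^2*(u + 7*v)
  coeff of dv: 4*v*(u^2 + u*v - u - 5*v)
F^* omega = (4*v^2*(u + 7*v)) du + (4*v*(u^2 + u*v - u - 5*v)) dv.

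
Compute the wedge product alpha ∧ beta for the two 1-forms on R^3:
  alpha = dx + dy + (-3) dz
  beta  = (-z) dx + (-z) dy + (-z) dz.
alpha ∧ beta = (-4*z) dx ∧ dz + (-4*z) dy ∧ dz

Distribute the wedge, using dx_i ∧ dx_j = -dx_j ∧ dx_i and dx_i ∧ dx_i = 0. For each pair (i, j) with i < j, the coefficient of dx_i ∧ dx_j in alpha ∧ beta is (alpha_i * beta_j - alpha_j * beta_i). Collecting: alpha ∧ beta = (-4*z) dx ∧ dz + (-4*z) dy ∧ dz.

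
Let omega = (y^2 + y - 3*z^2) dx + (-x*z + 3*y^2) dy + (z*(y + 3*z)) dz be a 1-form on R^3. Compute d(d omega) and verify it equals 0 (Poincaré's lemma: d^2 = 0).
d(d omega) = 0

Step 1: d omega = sum_{i<j} (∂f_j/∂x_i - ∂f_i/∂x_j) dx_i ∧ dx_j:
  coeff of dx ∧ dy: -2*y - z - 1
  coeff of dx ∧ dz: 6*z
  coeff of dy ∧ dz: x + z
Step 2: Apply d again to each 2-form coefficient. The only possible 3-form in R^3 is dx ∧ dy ∧ dz, with coefficient
  ∂(coeff of dy∧dz)/∂x - ∂(coeff of dx∧dz)/∂y + ∂(coeff of dx∧dy)/∂z
  = ∂/∂x (x + z) - ∂/∂y (6*z) + ∂/∂z (-2*y - z - 1).
Each of these terms simplifies to sums of mixed partials that cancel in pairs. The result is 0 (by equality of mixed partials for smooth functions — Schwarz / Clairaut).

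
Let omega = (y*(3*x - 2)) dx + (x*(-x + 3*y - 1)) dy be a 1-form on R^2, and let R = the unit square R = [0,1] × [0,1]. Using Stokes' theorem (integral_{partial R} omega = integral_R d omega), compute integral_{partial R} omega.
integral_(partial R) omega = 0

Stokes: integral_partial_R omega = integral_R d omega with d omega = (∂Q/∂x - ∂P/∂y) dx ∧ dy.
  ∂Q/∂x = -2*x + 3*y - 1
  ∂P/∂y = 3*x - 2
  integrand = ∂Q/∂x - ∂P/∂y = -5*x + 3*y + 1.
Integrating over R: integral_0^1 integral_0^1 (-5*x + 3*y + 1) dx dy = 0.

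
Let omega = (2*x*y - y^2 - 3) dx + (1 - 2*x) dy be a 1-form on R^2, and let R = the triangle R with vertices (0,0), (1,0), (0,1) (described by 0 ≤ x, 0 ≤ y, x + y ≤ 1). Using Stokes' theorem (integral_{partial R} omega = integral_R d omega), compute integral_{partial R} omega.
integral_(partial R) omega = -1

Stokes: integral_partial_R omega = integral_R d omega with d omega = (∂Q/∂x - ∂P/∂y) dx ∧ dy.
  ∂Q/∂x = -2
  ∂P/∂y = 2*x - 2*y
  integrand = ∂Q/∂x - ∂P/∂y = -2*x + 2*y - 2.
Integrating over R: integral_0^1 integral_0^{1-x} (-2*x + 2*y - 2) dy dx = -1.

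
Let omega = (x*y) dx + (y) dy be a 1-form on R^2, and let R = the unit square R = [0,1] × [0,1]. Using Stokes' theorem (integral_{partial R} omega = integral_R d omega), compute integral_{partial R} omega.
integral_(partial R) omega = -1/2

Stokes: integral_partial_R omega = integral_R d omega with d omega = (∂Q/∂x - ∂P/∂y) dx ∧ dy.
  ∂Q/∂x = 0
  ∂P/∂y = x
  integrand = ∂Q/∂x - ∂P/∂y = -x.
Integrating over R: integral_0^1 integral_0^1 (-x) dx dy = -1/2.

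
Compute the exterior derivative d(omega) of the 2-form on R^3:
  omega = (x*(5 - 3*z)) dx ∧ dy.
d(omega) = (-3*x) dx ∧ dy ∧ dz

For a 2-form omega = sum_{i<j} g_{ij} dx_i ∧ dx_j, the exterior derivative is
  d(omega) = sum_{i<j} d(g_{ij}) ∧ dx_i ∧ dx_j = sum_{i<j, k} (∂g_{ij}/∂x_k) dx_k ∧ dx_i ∧ dx_j.
Expand each term, using dx_k ∧ dx_i ∧ dx_j = sgn(permutation) dx_{(a)} ∧ dx_{(b)} ∧ dx_{(c)} with (a < b < c) sorted:
  d(x*(5 - 3*z)) includes (∂/∂z)(x*(5 - 3*z)) dz = (-3*x) dz, which multiplied by dx ∧ dy gives (-3*x) dx ∧ dy ∧ dz
Collecting like 3-forms: d(omega) = (-3*x) dx ∧ dy ∧ dz.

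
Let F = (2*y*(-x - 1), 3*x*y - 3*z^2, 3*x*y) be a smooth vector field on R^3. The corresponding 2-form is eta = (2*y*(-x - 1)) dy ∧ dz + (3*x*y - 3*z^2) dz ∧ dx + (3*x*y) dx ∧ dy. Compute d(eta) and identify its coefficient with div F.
d(eta) = (3*x - 2*y) dx ∧ dy ∧ dz; div F = 3*x - 2*y

For a 2-form in R^3 of the form above, applying d gives a 3-form with coefficient ∂P/∂x + ∂Q/∂y + ∂R/∂z:
  ∂P/∂x = -2*y
  ∂Q/∂y = 3*x
  ∂R/∂z = 0
Sum = 3*x - 2*y, which is exactly div F.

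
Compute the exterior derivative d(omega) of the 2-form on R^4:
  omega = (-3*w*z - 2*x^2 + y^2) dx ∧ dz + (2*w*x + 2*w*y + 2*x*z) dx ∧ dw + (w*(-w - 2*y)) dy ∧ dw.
d(omega) = (-2*y) dx ∧ dy ∧ dz + (-2*x - 3*z) dx ∧ dz ∧ dw + (-2*w) dx ∧ dy ∧ dw

For a 2-form omega = sum_{i<j} g_{ij} dx_i ∧ dx_j, the exterior derivative is
  d(omega) = sum_{i<j} d(g_{ij}) ∧ dx_i ∧ dx_j = sum_{i<j, k} (∂g_{ij}/∂x_k) dx_k ∧ dx_i ∧ dx_j.
Expand each term, using dx_k ∧ dx_i ∧ dx_j = sgn(permutation) dx_{(a)} ∧ dx_{(b)} ∧ dx_{(c)} with (a < b < c) sorted:
  d(-3*w*z - 2*x^2 + y^2) includes (∂/∂y)(-3*w*z - 2*x^2 + y^2) dy = (2*y) dy, which multiplied by dx ∧ dz gives (-2*y) dx ∧ dy ∧ dz
  d(-3*w*z - 2*x^2 + y^2) includes (∂/∂w)(-3*w*z - 2*x^2 + y^2) dw = (-3*z) dw, which multiplied by dx ∧ dz gives (-3*z) dx ∧ dz ∧ dw
  d(2*w*x + 2*w*y + 2*x*z) includes (∂/∂y)(2*w*x + 2*w*y + 2*x*z) dy = (2*w) dy, which multiplied by dx ∧ dw gives (-2*w) dx ∧ dy ∧ dw
  d(2*w*x + 2*w*y + 2*x*z) includes (∂/∂z)(2*w*x + 2*w*y + 2*x*z) dz = (2*x) dz, which multiplied by dx ∧ dw gives (-2*x) dx ∧ dz ∧ dw
Collecting like 3-forms: d(omega) = (-2*y) dx ∧ dy ∧ dz + (-2*x - 3*z) dx ∧ dz ∧ dw + (-2*w) dx ∧ dy ∧ dw.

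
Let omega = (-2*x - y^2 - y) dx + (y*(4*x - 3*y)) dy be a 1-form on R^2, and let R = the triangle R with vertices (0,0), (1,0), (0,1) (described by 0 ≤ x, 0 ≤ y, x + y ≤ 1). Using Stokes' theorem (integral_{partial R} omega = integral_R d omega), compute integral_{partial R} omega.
integral_(partial R) omega = 3/2

Stokes: integral_partial_R omega = integral_R d omega with d omega = (∂Q/∂x - ∂P/∂y) dx ∧ dy.
  ∂Q/∂x = 4*y
  ∂P/∂y = -2*y - 1
  integrand = ∂Q/∂x - ∂P/∂y = 6*y + 1.
Integrating over R: integral_0^1 integral_0^{1-x} (6*y + 1) dy dx = 3/2.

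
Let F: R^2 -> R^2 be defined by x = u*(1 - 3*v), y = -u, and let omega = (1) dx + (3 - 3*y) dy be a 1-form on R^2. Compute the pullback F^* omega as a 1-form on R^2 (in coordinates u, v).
F^* omega = (-3*u - 3*v - 2) du + (-3*u) dv

Using F^*(f dg) = (f ∘ F) d(g ∘ F), substitute each coordinate x_i by F_i(u, v) in f_i, and replace dx_i by d F_i = (∂F_i/∂u) du + (∂F_i/∂v) dv.
  For the x component: f_1(F) = 1; d F_1 = (1 - 3*v) du + (-3*u) dv
  For the y component: f_2(F) = 3*u + 3; d F_2 = (-1) du + (0) dv
Combining and collecting du, dv coefficients:
  coeff of du: -3*u - 3*v - 2
  coeff of dv: -3*u
F^* omega = (-3*u - 3*v - 2) du + (-3*u) dv.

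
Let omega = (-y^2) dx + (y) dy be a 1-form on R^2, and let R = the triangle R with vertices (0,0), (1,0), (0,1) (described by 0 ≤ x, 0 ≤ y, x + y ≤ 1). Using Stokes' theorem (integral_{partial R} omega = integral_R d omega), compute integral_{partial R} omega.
integral_(partial R) omega = 1/3

Stokes: integral_partial_R omega = integral_R d omega with d omega = (∂Q/∂x - ∂P/∂y) dx ∧ dy.
  ∂Q/∂x = 0
  ∂P/∂y = -2*y
  integrand = ∂Q/∂x - ∂P/∂y = 2*y.
Integrating over R: integral_0^1 integral_0^{1-x} (2*y) dy dx = 1/3.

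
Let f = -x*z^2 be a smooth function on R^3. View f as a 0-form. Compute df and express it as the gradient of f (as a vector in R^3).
df = (-z^2) dx + (0) dy + (-2*x*z) dz; grad f = (-z^2, 0, -2*x*z)

For a 0-form f, d f = (∂f/∂x) dx + (∂f/∂y) dy + (∂f/∂z) dz. The components of the vector representation are exactly the entries of grad f in Cartesian coordinates:
  ∂f/∂x = -z^2
  ∂f/∂y = 0
  ∂f/∂z = -2*x*z.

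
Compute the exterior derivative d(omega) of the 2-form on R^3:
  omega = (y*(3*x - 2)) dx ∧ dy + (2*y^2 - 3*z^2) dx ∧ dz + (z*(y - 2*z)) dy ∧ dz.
d(omega) = (-4*y) dx ∧ dy ∧ dz

For a 2-form omega = sum_{i<j} g_{ij} dx_i ∧ dx_j, the exterior derivative is
  d(omega) = sum_{i<j} d(g_{ij}) ∧ dx_i ∧ dx_j = sum_{i<j, k} (∂g_{ij}/∂x_k) dx_k ∧ dx_i ∧ dx_j.
Expand each term, using dx_k ∧ dx_i ∧ dx_j = sgn(permutation) dx_{(a)} ∧ dx_{(b)} ∧ dx_{(c)} with (a < b < c) sorted:
  d(2*y^2 - 3*z^2) includes (∂/∂y)(2*y^2 - 3*z^2) dy = (4*y) dy, which multiplied by dx ∧ dz gives (-4*y) dx ∧ dy ∧ dz
Collecting like 3-forms: d(omega) = (-4*y) dx ∧ dy ∧ dz.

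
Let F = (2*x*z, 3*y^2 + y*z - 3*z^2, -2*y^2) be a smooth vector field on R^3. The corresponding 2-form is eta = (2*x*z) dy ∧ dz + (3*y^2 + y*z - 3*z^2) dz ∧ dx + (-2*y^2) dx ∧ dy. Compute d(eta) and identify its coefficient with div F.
d(eta) = (6*y + 3*z) dx ∧ dy ∧ dz; div F = 6*y + 3*z

For a 2-form in R^3 of the form above, applying d gives a 3-form with coefficient ∂P/∂x + ∂Q/∂y + ∂R/∂z:
  ∂P/∂x = 2*z
  ∂Q/∂y = 6*y + z
  ∂R/∂z = 0
Sum = 6*y + 3*z, which is exactly div F.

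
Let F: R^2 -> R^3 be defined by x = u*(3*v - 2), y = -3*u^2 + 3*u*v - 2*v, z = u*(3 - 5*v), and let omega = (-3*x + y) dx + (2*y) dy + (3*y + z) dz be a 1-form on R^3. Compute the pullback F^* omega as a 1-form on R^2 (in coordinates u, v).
F^* omega = (36*u^3 - 18*u^2*v - 21*u^2 - 20*u*v^2 + 51*u*v - 3*u + 12*v^2 - 14*v) du + (18*u^3 - 20*u^2*v + 15*u^2 + 8*v) dv

Using F^*(f dg) = (f ∘ F) d(g ∘ F), substitute each coordinate x_i by F_i(u, v) in f_i, and replace dx_i by d F_i = (∂F_i/∂u) du + (∂F_i/∂v) dv.
  For the x component: f_1(F) = -3*u^2 - 6*u*v + 6*u - 2*v; d F_1 = (3*v - 2) du + (3*u) dv
  For the y component: f_2(F) = -6*u^2 + 6*u*v - 4*v; d F_2 = (-6*u + 3*v) du + (3*u - 2) dv
  For the z component: f_3(F) = -9*u^2 + 4*u*v + 3*u - 6*v; d F_3 = (3 - 5*v) du + (-5*u) dv
Combining and collecting du, dv coefficients:
  coeff of du: 36*u^3 - 18*u^2*v - 21*u^2 - 20*u*v^2 + 51*u*v - 3*u + 12*v^2 - 14*v
  coeff of dv: 18*u^3 - 20*u^2*v + 15*u^2 + 8*v
F^* omega = (36*u^3 - 18*u^2*v - 21*u^2 - 20*u*v^2 + 51*u*v - 3*u + 12*v^2 - 14*v) du + (18*u^3 - 20*u^2*v + 15*u^2 + 8*v) dv.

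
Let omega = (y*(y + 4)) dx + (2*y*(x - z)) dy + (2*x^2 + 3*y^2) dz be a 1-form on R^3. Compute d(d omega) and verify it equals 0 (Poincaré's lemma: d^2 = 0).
d(d omega) = 0

Step 1: d omega = sum_{i<j} (∂f_j/∂x_i - ∂f_i/∂x_j) dx_i ∧ dx_j:
  coeff of dx ∧ dy: -4
  coeff of dx ∧ dz: 4*x
  coeff of dy ∧ dz: 8*y
Step 2: Apply d again to each 2-form coefficient. The only possible 3-form in R^3 is dx ∧ dy ∧ dz, with coefficient
  ∂(coeff of dy∧dz)/∂x - ∂(coeff of dx∧dz)/∂y + ∂(coeff of dx∧dy)/∂z
  = ∂/∂x (8*y) - ∂/∂y (4*x) + ∂/∂z (-4).
Each of these terms simplifies to sums of mixed partials that cancel in pairs. The result is 0 (by equality of mixed partials for smooth functions — Schwarz / Clairaut).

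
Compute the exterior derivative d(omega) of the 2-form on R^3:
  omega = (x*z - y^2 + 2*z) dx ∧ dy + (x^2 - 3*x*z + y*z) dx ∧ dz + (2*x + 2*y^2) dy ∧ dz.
d(omega) = (x - z + 4) dx ∧ dy ∧ dz

For a 2-form omega = sum_{i<j} g_{ij} dx_i ∧ dx_j, the exterior derivative is
  d(omega) = sum_{i<j} d(g_{ij}) ∧ dx_i ∧ dx_j = sum_{i<j, k} (∂g_{ij}/∂x_k) dx_k ∧ dx_i ∧ dx_j.
Expand each term, using dx_k ∧ dx_i ∧ dx_j = sgn(permutation) dx_{(a)} ∧ dx_{(b)} ∧ dx_{(c)} with (a < b < c) sorted:
  d(x*z - y^2 + 2*z) includes (∂/∂z)(x*z - y^2 + 2*z) dz = (x + 2) dz, which multiplied by dx ∧ dy gives (x + 2) dx ∧ dy ∧ dz
  d(x^2 - 3*x*z + y*z) includes (∂/∂y)(x^2 - 3*x*z + y*z) dy = (z) dy, which multiplied by dx ∧ dz gives (-z) dx ∧ dy ∧ dz
  d(2*x + 2*y^2) includes (∂/∂x)(2*x + 2*y^2) dx = (2) dx, which multiplied by dy ∧ dz gives (2) dx ∧ dy ∧ dz
Collecting like 3-forms: d(omega) = (x - z + 4) dx ∧ dy ∧ dz.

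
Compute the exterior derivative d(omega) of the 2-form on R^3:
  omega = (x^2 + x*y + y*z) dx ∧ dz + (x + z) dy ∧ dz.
d(omega) = (-x - z + 1) dx ∧ dy ∧ dz

For a 2-form omega = sum_{i<j} g_{ij} dx_i ∧ dx_j, the exterior derivative is
  d(omega) = sum_{i<j} d(g_{ij}) ∧ dx_i ∧ dx_j = sum_{i<j, k} (∂g_{ij}/∂x_k) dx_k ∧ dx_i ∧ dx_j.
Expand each term, using dx_k ∧ dx_i ∧ dx_j = sgn(permutation) dx_{(a)} ∧ dx_{(b)} ∧ dx_{(c)} with (a < b < c) sorted:
  d(x^2 + x*y + y*z) includes (∂/∂y)(x^2 + x*y + y*z) dy = (x + z) dy, which multiplied by dx ∧ dz gives (-x - z) dx ∧ dy ∧ dz
  d(x + z) includes (∂/∂x)(x + z) dx = (1) dx, which multiplied by dy ∧ dz gives (1) dx ∧ dy ∧ dz
Collecting like 3-forms: d(omega) = (-x - z + 1) dx ∧ dy ∧ dz.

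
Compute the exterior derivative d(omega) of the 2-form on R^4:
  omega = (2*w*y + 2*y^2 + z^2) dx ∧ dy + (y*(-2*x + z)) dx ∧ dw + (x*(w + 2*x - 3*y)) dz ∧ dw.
d(omega) = (2*z) dx ∧ dy ∧ dz + (2*x + 2*y - z) dx ∧ dy ∧ dw + (w + 4*x - 4*y) dx ∧ dz ∧ dw + (-3*x) dy ∧ dz ∧ dw

For a 2-form omega = sum_{i<j} g_{ij} dx_i ∧ dx_j, the exterior derivative is
  d(omega) = sum_{i<j} d(g_{ij}) ∧ dx_i ∧ dx_j = sum_{i<j, k} (∂g_{ij}/∂x_k) dx_k ∧ dx_i ∧ dx_j.
Expand each term, using dx_k ∧ dx_i ∧ dx_j = sgn(permutation) dx_{(a)} ∧ dx_{(b)} ∧ dx_{(c)} with (a < b < c) sorted:
  d(2*w*y + 2*y^2 + z^2) includes (∂/∂z)(2*w*y + 2*y^2 + z^2) dz = (2*z) dz, which multiplied by dx ∧ dy gives (2*z) dx ∧ dy ∧ dz
  d(2*w*y + 2*y^2 + z^2) includes (∂/∂w)(2*w*y + 2*y^2 + z^2) dw = (2*y) dw, which multiplied by dx ∧ dy gives (2*y) dx ∧ dy ∧ dw
  d(y*(-2*x + z)) includes (∂/∂y)(y*(-2*x + z)) dy = (-2*x + z) dy, which multiplied by dx ∧ dw gives (2*x - z) dx ∧ dy ∧ dw
  d(y*(-2*x + z)) includes (∂/∂z)(y*(-2*x + z)) dz = (y) dz, which multiplied by dx ∧ dw gives (-y) dx ∧ dz ∧ dw
  d(x*(w + 2*x - 3*y)) includes (∂/∂x)(x*(w + 2*x - 3*y)) dx = (w + 4*x - 3*y) dx, which multiplied by dz ∧ dw gives (w + 4*x - 3*y) dx ∧ dz ∧ dw
  d(x*(w + 2*x - 3*y)) includes (∂/∂y)(x*(w + 2*x - 3*y)) dy = (-3*x) dy, which multiplied by dz ∧ dw gives (-3*x) dy ∧ dz ∧ dw
Collecting like 3-forms: d(omega) = (2*z) dx ∧ dy ∧ dz + (2*x + 2*y - z) dx ∧ dy ∧ dw + (w + 4*x - 4*y) dx ∧ dz ∧ dw + (-3*x) dy ∧ dz ∧ dw.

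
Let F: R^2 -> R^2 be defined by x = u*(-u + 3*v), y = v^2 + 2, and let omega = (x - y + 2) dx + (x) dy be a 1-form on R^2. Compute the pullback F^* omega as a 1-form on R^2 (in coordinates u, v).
F^* omega = (2*u^3 - 9*u^2*v + 11*u*v^2 - 3*v^3) du + (u*(-3*u^2 + 7*u*v + 3*v^2)) dv

Using F^*(f dg) = (f ∘ F) d(g ∘ F), substitute each coordinate x_i by F_i(u, v) in f_i, and replace dx_i by d F_i = (∂F_i/∂u) du + (∂F_i/∂v) dv.
  For the x component: f_1(F) = -u^2 + 3*u*v - v^2; d F_1 = (-2*u + 3*v) du + (3*u) dv
  For the y component: f_2(F) = u*(-u + 3*v); d F_2 = (0) du + (2*v) dv
Combining and collecting du, dv coefficients:
  coeff of du: 2*u^3 - 9*u^2*v + 11*u*v^2 - 3*v^3
  coeff of dv: u*(-3*u^2 + 7*u*v + 3*v^2)
F^* omega = (2*u^3 - 9*u^2*v + 11*u*v^2 - 3*v^3) du + (u*(-3*u^2 + 7*u*v + 3*v^2)) dv.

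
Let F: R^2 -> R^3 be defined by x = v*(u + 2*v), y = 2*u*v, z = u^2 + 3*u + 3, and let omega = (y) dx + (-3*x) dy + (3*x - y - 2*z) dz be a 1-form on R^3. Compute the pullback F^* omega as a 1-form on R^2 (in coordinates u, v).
F^* omega = (-4*u^3 + 2*u^2*v - 18*u^2 + 8*u*v^2 + 3*u*v - 30*u - 12*v^3 + 18*v^2 - 18) du + (4*u*v*(-u - v)) dv

Using F^*(f dg) = (f ∘ F) d(g ∘ F), substitute each coordinate x_i by F_i(u, v) in f_i, and replace dx_i by d F_i = (∂F_i/∂u) du + (∂F_i/∂v) dv.
  For the x component: f_1(F) = 2*u*v; d F_1 = (v) du + (u + 4*v) dv
  For the y component: f_2(F) = 3*v*(-u - 2*v); d F_2 = (2*v) du + (2*u) dv
  For the z component: f_3(F) = -2*u^2 + u*v - 6*u + 6*v^2 - 6; d F_3 = (2*u + 3) du + (0) dv
Combining and collecting du, dv coefficients:
  coeff of du: -4*u^3 + 2*u^2*v - 18*u^2 + 8*u*v^2 + 3*u*v - 30*u - 12*v^3 + 18*v^2 - 18
  coeff of dv: 4*u*v*(-u - v)
F^* omega = (-4*u^3 + 2*u^2*v - 18*u^2 + 8*u*v^2 + 3*u*v - 30*u - 12*v^3 + 18*v^2 - 18) du + (4*u*v*(-u - v)) dv.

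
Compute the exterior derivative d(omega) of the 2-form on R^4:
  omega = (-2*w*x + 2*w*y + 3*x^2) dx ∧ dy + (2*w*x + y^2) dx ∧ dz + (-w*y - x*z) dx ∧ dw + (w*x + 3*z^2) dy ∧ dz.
d(omega) = (w - 2*x + 2*y) dx ∧ dy ∧ dw + (w - 2*y) dx ∧ dy ∧ dz + (3*x) dx ∧ dz ∧ dw + (x) dy ∧ dz ∧ dw

For a 2-form omega = sum_{i<j} g_{ij} dx_i ∧ dx_j, the exterior derivative is
  d(omega) = sum_{i<j} d(g_{ij}) ∧ dx_i ∧ dx_j = sum_{i<j, k} (∂g_{ij}/∂x_k) dx_k ∧ dx_i ∧ dx_j.
Expand each term, using dx_k ∧ dx_i ∧ dx_j = sgn(permutation) dx_{(a)} ∧ dx_{(b)} ∧ dx_{(c)} with (a < b < c) sorted:
  d(-2*w*x + 2*w*y + 3*x^2) includes (∂/∂w)(-2*w*x + 2*w*y + 3*x^2) dw = (-2*x + 2*y) dw, which multiplied by dx ∧ dy gives (-2*x + 2*y) dx ∧ dy ∧ dw
  d(2*w*x + y^2) includes (∂/∂y)(2*w*x + y^2) dy = (2*y) dy, which multiplied by dx ∧ dz gives (-2*y) dx ∧ dy ∧ dz
  d(2*w*x + y^2) includes (∂/∂w)(2*w*x + y^2) dw = (2*x) dw, which multiplied by dx ∧ dz gives (2*x) dx ∧ dz ∧ dw
  d(-w*y - x*z) includes (∂/∂y)(-w*y - x*z) dy = (-w) dy, which multiplied by dx ∧ dw gives (w) dx ∧ dy ∧ dw
  d(-w*y - x*z) includes (∂/∂z)(-w*y - x*z) dz = (-x) dz, which multiplied by dx ∧ dw gives (x) dx ∧ dz ∧ dw
  d(w*x + 3*z^2) includes (∂/∂x)(w*x + 3*z^2) dx = (w) dx, which multiplied by dy ∧ dz gives (w) dx ∧ dy ∧ dz
  d(w*x + 3*z^2) includes (∂/∂w)(w*x + 3*z^2) dw = (x) dw, which multiplied by dy ∧ dz gives (x) dy ∧ dz ∧ dw
Collecting like 3-forms: d(omega) = (w - 2*x + 2*y) dx ∧ dy ∧ dw + (w - 2*y) dx ∧ dy ∧ dz + (3*x) dx ∧ dz ∧ dw + (x) dy ∧ dz ∧ dw.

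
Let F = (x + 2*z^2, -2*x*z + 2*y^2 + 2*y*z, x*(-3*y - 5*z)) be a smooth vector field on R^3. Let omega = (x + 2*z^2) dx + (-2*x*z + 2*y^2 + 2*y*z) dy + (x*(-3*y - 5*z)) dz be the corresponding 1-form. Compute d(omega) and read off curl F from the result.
d(omega) = (-x - 2*y) dy ∧ dz + (3*y + 9*z) dz ∧ dx + (-2*z) dx ∧ dy; curl F = (-x - 2*y, 3*y + 9*z, -2*z)

d omega = sum_{i<j} (∂f_j/∂x_i - ∂f_i/∂x_j) dx_i ∧ dx_j. Under the identification (dy ∧ dz, dz ∧ dx, dx ∧ dy) ↔ (e_x, e_y, e_z), the coefficients are exactly the components of curl F. Compute:
  ∂R/∂y - ∂Q/∂z = (-3*x) - (-2*x + 2*y) = -x - 2*y
  ∂P/∂z - ∂R/∂x = (4*z) - (-3*y - 5*z) = 3*y + 9*z
  ∂Q/∂x - ∂P/∂y = (-2*z) - (0) = -2*z.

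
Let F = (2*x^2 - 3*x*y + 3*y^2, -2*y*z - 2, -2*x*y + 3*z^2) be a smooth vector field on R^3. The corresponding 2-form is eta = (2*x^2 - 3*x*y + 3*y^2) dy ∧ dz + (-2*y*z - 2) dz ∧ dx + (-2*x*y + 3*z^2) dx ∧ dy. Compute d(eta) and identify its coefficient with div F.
d(eta) = (4*x - 3*y + 4*z) dx ∧ dy ∧ dz; div F = 4*x - 3*y + 4*z

For a 2-form in R^3 of the form above, applying d gives a 3-form with coefficient ∂P/∂x + ∂Q/∂y + ∂R/∂z:
  ∂P/∂x = 4*x - 3*y
  ∂Q/∂y = -2*z
  ∂R/∂z = 6*z
Sum = 4*x - 3*y + 4*z, which is exactly div F.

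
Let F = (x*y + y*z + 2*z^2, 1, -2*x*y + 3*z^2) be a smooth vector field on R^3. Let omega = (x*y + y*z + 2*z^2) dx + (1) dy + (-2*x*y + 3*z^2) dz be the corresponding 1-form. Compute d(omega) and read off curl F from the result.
d(omega) = (-2*x) dy ∧ dz + (3*y + 4*z) dz ∧ dx + (-x - z) dx ∧ dy; curl F = (-2*x, 3*y + 4*z, -x - z)

d omega = sum_{i<j} (∂f_j/∂x_i - ∂f_i/∂x_j) dx_i ∧ dx_j. Under the identification (dy ∧ dz, dz ∧ dx, dx ∧ dy) ↔ (e_x, e_y, e_z), the coefficients are exactly the components of curl F. Compute:
  ∂R/∂y - ∂Q/∂z = (-2*x) - (0) = -2*x
  ∂P/∂z - ∂R/∂x = (y + 4*z) - (-2*y) = 3*y + 4*z
  ∂Q/∂x - ∂P/∂y = (0) - (x + z) = -x - z.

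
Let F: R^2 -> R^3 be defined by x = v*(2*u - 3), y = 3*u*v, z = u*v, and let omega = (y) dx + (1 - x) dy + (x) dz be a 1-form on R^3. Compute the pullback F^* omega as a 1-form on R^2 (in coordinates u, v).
F^* omega = (v*(2*u*v + 6*v + 3)) du + (u*(2*u*v - 3*v + 3)) dv

Using F^*(f dg) = (f ∘ F) d(g ∘ F), substitute each coordinate x_i by F_i(u, v) in f_i, and replace dx_i by d F_i = (∂F_i/∂u) du + (∂F_i/∂v) dv.
  For the x component: f_1(F) = 3*u*v; d F_1 = (2*v) du + (2*u - 3) dv
  For the y component: f_2(F) = -2*u*v + 3*v + 1; d F_2 = (3*v) du + (3*u) dv
  For the z component: f_3(F) = v*(2*u - 3); d F_3 = (v) du + (u) dv
Combining and collecting du, dv coefficients:
  coeff of du: v*(2*u*v + 6*v + 3)
  coeff of dv: u*(2*u*v - 3*v + 3)
F^* omega = (v*(2*u*v + 6*v + 3)) du + (u*(2*u*v - 3*v + 3)) dv.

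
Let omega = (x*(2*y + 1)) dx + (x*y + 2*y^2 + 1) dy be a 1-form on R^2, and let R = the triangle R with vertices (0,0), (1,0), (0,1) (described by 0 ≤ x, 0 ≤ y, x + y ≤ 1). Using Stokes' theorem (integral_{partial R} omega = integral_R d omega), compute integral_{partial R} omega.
integral_(partial R) omega = -1/6

Stokes: integral_partial_R omega = integral_R d omega with d omega = (∂Q/∂x - ∂P/∂y) dx ∧ dy.
  ∂Q/∂x = y
  ∂P/∂y = 2*x
  integrand = ∂Q/∂x - ∂P/∂y = -2*x + y.
Integrating over R: integral_0^1 integral_0^{1-x} (-2*x + y) dy dx = -1/6.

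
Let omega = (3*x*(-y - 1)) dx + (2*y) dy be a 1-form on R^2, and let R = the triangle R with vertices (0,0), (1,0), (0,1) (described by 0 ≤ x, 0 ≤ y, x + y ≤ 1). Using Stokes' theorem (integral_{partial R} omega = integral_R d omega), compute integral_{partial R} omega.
integral_(partial R) omega = 1/2

Stokes: integral_partial_R omega = integral_R d omega with d omega = (∂Q/∂x - ∂P/∂y) dx ∧ dy.
  ∂Q/∂x = 0
  ∂P/∂y = -3*x
  integrand = ∂Q/∂x - ∂P/∂y = 3*x.
Integrating over R: integral_0^1 integral_0^{1-x} (3*x) dy dx = 1/2.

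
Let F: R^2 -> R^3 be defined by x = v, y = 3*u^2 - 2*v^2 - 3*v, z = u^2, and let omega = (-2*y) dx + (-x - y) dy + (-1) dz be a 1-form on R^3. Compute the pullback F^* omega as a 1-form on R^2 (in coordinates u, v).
F^* omega = (2*u*(-9*u^2 + 6*v^2 + 6*v - 1)) du + (12*u^2*v + 3*u^2 - 8*v^3 - 10*v^2) dv

Using F^*(f dg) = (f ∘ F) d(g ∘ F), substitute each coordinate x_i by F_i(u, v) in f_i, and replace dx_i by d F_i = (∂F_i/∂u) du + (∂F_i/∂v) dv.
  For the x component: f_1(F) = -6*u^2 + 4*v^2 + 6*v; d F_1 = (0) du + (1) dv
  For the y component: f_2(F) = -3*u^2 + 2*v^2 + 2*v; d F_2 = (6*u) du + (-4*v - 3) dv
  For the z component: f_3(F) = -1; d F_3 = (2*u) du + (0) dv
Combining and collecting du, dv coefficients:
  coeff of du: 2*u*(-9*u^2 + 6*v^2 + 6*v - 1)
  coeff of dv: 12*u^2*v + 3*u^2 - 8*v^3 - 10*v^2
F^* omega = (2*u*(-9*u^2 + 6*v^2 + 6*v - 1)) du + (12*u^2*v + 3*u^2 - 8*v^3 - 10*v^2) dv.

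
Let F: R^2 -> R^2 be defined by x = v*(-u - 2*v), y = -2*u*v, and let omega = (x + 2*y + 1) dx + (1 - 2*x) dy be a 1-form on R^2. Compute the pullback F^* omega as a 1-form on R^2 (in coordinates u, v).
F^* omega = (v*(u*v - 6*v^2 - 3)) du + (u^2*v + 14*u*v^2 - 3*u + 8*v^3 - 4*v) dv

Using F^*(f dg) = (f ∘ F) d(g ∘ F), substitute each coordinate x_i by F_i(u, v) in f_i, and replace dx_i by d F_i = (∂F_i/∂u) du + (∂F_i/∂v) dv.
  For the x component: f_1(F) = -5*u*v - 2*v^2 + 1; d F_1 = (-v) du + (-u - 4*v) dv
  For the y component: f_2(F) = 2*u*v + 4*v^2 + 1; d F_2 = (-2*v) du + (-2*u) dv
Combining and collecting du, dv coefficients:
  coeff of du: v*(u*v - 6*v^2 - 3)
  coeff of dv: u^2*v + 14*u*v^2 - 3*u + 8*v^3 - 4*v
F^* omega = (v*(u*v - 6*v^2 - 3)) du + (u^2*v + 14*u*v^2 - 3*u + 8*v^3 - 4*v) dv.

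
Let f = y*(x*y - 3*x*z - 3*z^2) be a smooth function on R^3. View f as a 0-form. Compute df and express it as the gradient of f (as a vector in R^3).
df = (y*(y - 3*z)) dx + (2*x*y - 3*x*z - 3*z^2) dy + (3*y*(-x - 2*z)) dz; grad f = (y*(y - 3*z), 2*x*y - 3*x*z - 3*z^2, 3*y*(-x - 2*z))

For a 0-form f, d f = (∂f/∂x) dx + (∂f/∂y) dy + (∂f/∂z) dz. The components of the vector representation are exactly the entries of grad f in Cartesian coordinates:
  ∂f/∂x = y*(y - 3*z)
  ∂f/∂y = 2*x*y - 3*x*z - 3*z^2
  ∂f/∂z = 3*y*(-x - 2*z).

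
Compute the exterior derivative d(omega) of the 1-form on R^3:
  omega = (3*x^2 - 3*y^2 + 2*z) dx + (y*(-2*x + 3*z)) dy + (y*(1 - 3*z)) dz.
d(omega) = (4*y) dx ∧ dy + (-2) dx ∧ dz + (-3*y - 3*z + 1) dy ∧ dz

For a 1-form omega = sum_i f_i dx_i, the exterior derivative is
  d(omega) = sum_{i < j} (∂f_j/∂x_i - ∂f_i/∂x_j) dx_i ∧ dx_j.
  coefficient of dx ∧ dy: ∂f_2/∂x - ∂f_1/∂y = ∂(y*(-2*x + 3*z))/∂x - ∂(3*x^2 - 3*y^2 + 2*z)/∂y = 4*y
  coefficient of dx ∧ dz: ∂f_3/∂x - ∂f_1/∂z = ∂(y*(1 - 3*z))/∂x - ∂(3*x^2 - 3*y^2 + 2*z)/∂z = -2
  coefficient of dy ∧ dz: ∂f_3/∂y - ∂f_2/∂z = ∂(y*(1 - 3*z))/∂y - ∂(y*(-2*x + 3*z))/∂z = -3*y - 3*z + 1
Assembling: d(omega) = (4*y) dx ∧ dy + (-2) dx ∧ dz + (-3*y - 3*z + 1) dy ∧ dz.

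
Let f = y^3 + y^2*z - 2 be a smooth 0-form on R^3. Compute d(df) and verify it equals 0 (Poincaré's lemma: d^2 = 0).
d(df) = 0

Step 1: df = sum_i (∂f/∂x_i) dx_i = (0) dx + (y*(3*y + 2*z)) dy + (y^2) dz.
Step 2: Apply d again. Using the 1-form formula, the coefficient of dx ∧ dy in d(df) is ∂^2 f/∂x ∂y - ∂^2 f/∂y ∂x = (0) - (0) = 0 (equality of mixed partials for smooth f).
Similarly for dx ∧ dz and dy ∧ dz — all coefficients vanish. So d(df) = 0.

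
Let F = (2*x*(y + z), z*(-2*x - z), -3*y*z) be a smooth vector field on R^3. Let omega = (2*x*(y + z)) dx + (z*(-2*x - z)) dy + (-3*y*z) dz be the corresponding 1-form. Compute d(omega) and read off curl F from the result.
d(omega) = (2*x - z) dy ∧ dz + (2*x) dz ∧ dx + (-2*x - 2*z) dx ∧ dy; curl F = (2*x - z, 2*x, -2*x - 2*z)

d omega = sum_{i<j} (∂f_j/∂x_i - ∂f_i/∂x_j) dx_i ∧ dx_j. Under the identification (dy ∧ dz, dz ∧ dx, dx ∧ dy) ↔ (e_x, e_y, e_z), the coefficients are exactly the components of curl F. Compute:
  ∂R/∂y - ∂Q/∂z = (-3*z) - (-2*x - 2*z) = 2*x - z
  ∂P/∂z - ∂R/∂x = (2*x) - (0) = 2*x
  ∂Q/∂x - ∂P/∂y = (-2*z) - (2*x) = -2*x - 2*z.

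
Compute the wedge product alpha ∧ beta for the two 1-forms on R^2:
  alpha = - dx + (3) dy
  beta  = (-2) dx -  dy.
alpha ∧ beta = (7) dx ∧ dy

Distribute the wedge, using dx_i ∧ dx_j = -dx_j ∧ dx_i and dx_i ∧ dx_i = 0. For each pair (i, j) with i < j, the coefficient of dx_i ∧ dx_j in alpha ∧ beta is (alpha_i * beta_j - alpha_j * beta_i). Collecting: alpha ∧ beta = (7) dx ∧ dy.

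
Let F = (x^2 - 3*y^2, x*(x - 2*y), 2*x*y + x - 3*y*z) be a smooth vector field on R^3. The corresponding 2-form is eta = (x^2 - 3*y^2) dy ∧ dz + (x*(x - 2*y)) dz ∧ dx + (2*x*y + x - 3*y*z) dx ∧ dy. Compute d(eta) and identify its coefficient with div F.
d(eta) = (-3*y) dx ∧ dy ∧ dz; div F = -3*y

For a 2-form in R^3 of the form above, applying d gives a 3-form with coefficient ∂P/∂x + ∂Q/∂y + ∂R/∂z:
  ∂P/∂x = 2*x
  ∂Q/∂y = -2*x
  ∂R/∂z = -3*y
Sum = -3*y, which is exactly div F.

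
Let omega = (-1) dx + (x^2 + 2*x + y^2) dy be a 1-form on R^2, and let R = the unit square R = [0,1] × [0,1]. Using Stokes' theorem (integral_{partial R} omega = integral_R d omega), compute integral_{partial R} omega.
integral_(partial R) omega = 3

Stokes: integral_partial_R omega = integral_R d omega with d omega = (∂Q/∂x - ∂P/∂y) dx ∧ dy.
  ∂Q/∂x = 2*x + 2
  ∂P/∂y = 0
  integrand = ∂Q/∂x - ∂P/∂y = 2*x + 2.
Integrating over R: integral_0^1 integral_0^1 (2*x + 2) dx dy = 3.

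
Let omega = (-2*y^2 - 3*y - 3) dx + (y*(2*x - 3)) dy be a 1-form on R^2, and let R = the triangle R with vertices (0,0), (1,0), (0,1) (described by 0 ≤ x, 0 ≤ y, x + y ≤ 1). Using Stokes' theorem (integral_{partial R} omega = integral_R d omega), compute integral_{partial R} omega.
integral_(partial R) omega = 5/2

Stokes: integral_partial_R omega = integral_R d omega with d omega = (∂Q/∂x - ∂P/∂y) dx ∧ dy.
  ∂Q/∂x = 2*y
  ∂P/∂y = -4*y - 3
  integrand = ∂Q/∂x - ∂P/∂y = 6*y + 3.
Integrating over R: integral_0^1 integral_0^{1-x} (6*y + 3) dy dx = 5/2.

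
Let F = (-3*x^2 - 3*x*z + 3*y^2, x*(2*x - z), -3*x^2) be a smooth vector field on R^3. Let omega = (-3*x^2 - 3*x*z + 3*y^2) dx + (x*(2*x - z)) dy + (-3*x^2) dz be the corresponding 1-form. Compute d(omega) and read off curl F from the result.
d(omega) = (x) dy ∧ dz + (3*x) dz ∧ dx + (4*x - 6*y - z) dx ∧ dy; curl F = (x, 3*x, 4*x - 6*y - z)

d omega = sum_{i<j} (∂f_j/∂x_i - ∂f_i/∂x_j) dx_i ∧ dx_j. Under the identification (dy ∧ dz, dz ∧ dx, dx ∧ dy) ↔ (e_x, e_y, e_z), the coefficients are exactly the components of curl F. Compute:
  ∂R/∂y - ∂Q/∂z = (0) - (-x) = x
  ∂P/∂z - ∂R/∂x = (-3*x) - (-6*x) = 3*x
  ∂Q/∂x - ∂P/∂y = (4*x - z) - (6*y) = 4*x - 6*y - z.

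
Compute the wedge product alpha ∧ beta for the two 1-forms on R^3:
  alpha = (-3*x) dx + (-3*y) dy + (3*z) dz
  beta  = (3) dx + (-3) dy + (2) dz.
alpha ∧ beta = (9*x + 9*y) dx ∧ dy + (-6*x - 9*z) dx ∧ dz + (-6*y + 9*z) dy ∧ dz

Distribute the wedge, using dx_i ∧ dx_j = -dx_j ∧ dx_i and dx_i ∧ dx_i = 0. For each pair (i, j) with i < j, the coefficient of dx_i ∧ dx_j in alpha ∧ beta is (alpha_i * beta_j - alpha_j * beta_i). Collecting: alpha ∧ beta = (9*x + 9*y) dx ∧ dy + (-6*x - 9*z) dx ∧ dz + (-6*y + 9*z) dy ∧ dz.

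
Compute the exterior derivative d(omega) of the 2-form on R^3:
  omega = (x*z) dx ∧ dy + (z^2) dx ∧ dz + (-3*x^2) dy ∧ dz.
d(omega) = (-5*x) dx ∧ dy ∧ dz

For a 2-form omega = sum_{i<j} g_{ij} dx_i ∧ dx_j, the exterior derivative is
  d(omega) = sum_{i<j} d(g_{ij}) ∧ dx_i ∧ dx_j = sum_{i<j, k} (∂g_{ij}/∂x_k) dx_k ∧ dx_i ∧ dx_j.
Expand each term, using dx_k ∧ dx_i ∧ dx_j = sgn(permutation) dx_{(a)} ∧ dx_{(b)} ∧ dx_{(c)} with (a < b < c) sorted:
  d(x*z) includes (∂/∂z)(x*z) dz = (x) dz, which multiplied by dx ∧ dy gives (x) dx ∧ dy ∧ dz
  d(-3*x^2) includes (∂/∂x)(-3*x^2) dx = (-6*x) dx, which multiplied by dy ∧ dz gives (-6*x) dx ∧ dy ∧ dz
Collecting like 3-forms: d(omega) = (-5*x) dx ∧ dy ∧ dz.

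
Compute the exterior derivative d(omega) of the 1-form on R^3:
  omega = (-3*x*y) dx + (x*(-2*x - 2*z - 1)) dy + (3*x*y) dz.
d(omega) = (-x - 2*z - 1) dx ∧ dy + (3*y) dx ∧ dz + (5*x) dy ∧ dz

For a 1-form omega = sum_i f_i dx_i, the exterior derivative is
  d(omega) = sum_{i < j} (∂f_j/∂x_i - ∂f_i/∂x_j) dx_i ∧ dx_j.
  coefficient of dx ∧ dy: ∂f_2/∂x - ∂f_1/∂y = ∂(x*(-2*x - 2*z - 1))/∂x - ∂(-3*x*y)/∂y = -x - 2*z - 1
  coefficient of dx ∧ dz: ∂f_3/∂x - ∂f_1/∂z = ∂(3*x*y)/∂x - ∂(-3*x*y)/∂z = 3*y
  coefficient of dy ∧ dz: ∂f_3/∂y - ∂f_2/∂z = ∂(3*x*y)/∂y - ∂(x*(-2*x - 2*z - 1))/∂z = 5*x
Assembling: d(omega) = (-x - 2*z - 1) dx ∧ dy + (3*y) dx ∧ dz + (5*x) dy ∧ dz.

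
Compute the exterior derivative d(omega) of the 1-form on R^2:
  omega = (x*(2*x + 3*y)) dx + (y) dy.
d(omega) = (-3*x) dx ∧ dy

For a 1-form omega = sum_i f_i dx_i, the exterior derivative is
  d(omega) = sum_{i < j} (∂f_j/∂x_i - ∂f_i/∂x_j) dx_i ∧ dx_j.
  coefficient of dx ∧ dy: ∂f_2/∂x - ∂f_1/∂y = ∂(y)/∂x - ∂(x*(2*x + 3*y))/∂y = -3*x
Assembling: d(omega) = (-3*x) dx ∧ dy.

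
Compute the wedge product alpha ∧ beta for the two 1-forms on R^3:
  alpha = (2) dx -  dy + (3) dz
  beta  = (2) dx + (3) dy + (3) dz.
alpha ∧ beta = (8) dx ∧ dy + (-12) dy ∧ dz

Distribute the wedge, using dx_i ∧ dx_j = -dx_j ∧ dx_i and dx_i ∧ dx_i = 0. For each pair (i, j) with i < j, the coefficient of dx_i ∧ dx_j in alpha ∧ beta is (alpha_i * beta_j - alpha_j * beta_i). Collecting: alpha ∧ beta = (8) dx ∧ dy + (-12) dy ∧ dz.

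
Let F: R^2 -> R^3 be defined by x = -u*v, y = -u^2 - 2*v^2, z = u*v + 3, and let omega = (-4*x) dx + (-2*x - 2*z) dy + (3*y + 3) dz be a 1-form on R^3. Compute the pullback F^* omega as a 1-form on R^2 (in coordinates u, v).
F^* omega = (-3*u^2*v - 4*u*v^2 + 12*u - 6*v^3 + 3*v) du + (-3*u^3 - 4*u^2*v - 6*u*v^2 + 3*u + 24*v) dv

Using F^*(f dg) = (f ∘ F) d(g ∘ F), substitute each coordinate x_i by F_i(u, v) in f_i, and replace dx_i by d F_i = (∂F_i/∂u) du + (∂F_i/∂v) dv.
  For the x component: f_1(F) = 4*u*v; d F_1 = (-v) du + (-u) dv
  For the y component: f_2(F) = -6; d F_2 = (-2*u) du + (-4*v) dv
  For the z component: f_3(F) = -3*u^2 - 6*v^2 + 3; d F_3 = (v) du + (u) dv
Combining and collecting du, dv coefficients:
  coeff of du: -3*u^2*v - 4*u*v^2 + 12*u - 6*v^3 + 3*v
  coeff of dv: -3*u^3 - 4*u^2*v - 6*u*v^2 + 3*u + 24*v
F^* omega = (-3*u^2*v - 4*u*v^2 + 12*u - 6*v^3 + 3*v) du + (-3*u^3 - 4*u^2*v - 6*u*v^2 + 3*u + 24*v) dv.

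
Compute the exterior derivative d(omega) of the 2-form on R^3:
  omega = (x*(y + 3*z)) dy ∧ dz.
d(omega) = (y + 3*z) dx ∧ dy ∧ dz

For a 2-form omega = sum_{i<j} g_{ij} dx_i ∧ dx_j, the exterior derivative is
  d(omega) = sum_{i<j} d(g_{ij}) ∧ dx_i ∧ dx_j = sum_{i<j, k} (∂g_{ij}/∂x_k) dx_k ∧ dx_i ∧ dx_j.
Expand each term, using dx_k ∧ dx_i ∧ dx_j = sgn(permutation) dx_{(a)} ∧ dx_{(b)} ∧ dx_{(c)} with (a < b < c) sorted:
  d(x*(y + 3*z)) includes (∂/∂x)(x*(y + 3*z)) dx = (y + 3*z) dx, which multiplied by dy ∧ dz gives (y + 3*z) dx ∧ dy ∧ dz
Collecting like 3-forms: d(omega) = (y + 3*z) dx ∧ dy ∧ dz.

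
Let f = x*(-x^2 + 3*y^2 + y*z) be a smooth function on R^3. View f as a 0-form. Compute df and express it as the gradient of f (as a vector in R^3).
df = (-3*x^2 + 3*y^2 + y*z) dx + (x*(6*y + z)) dy + (x*y) dz; grad f = (-3*x^2 + 3*y^2 + y*z, x*(6*y + z), x*y)

For a 0-form f, d f = (∂f/∂x) dx + (∂f/∂y) dy + (∂f/∂z) dz. The components of the vector representation are exactly the entries of grad f in Cartesian coordinates:
  ∂f/∂x = -3*x^2 + 3*y^2 + y*z
  ∂f/∂y = x*(6*y + z)
  ∂f/∂z = x*y.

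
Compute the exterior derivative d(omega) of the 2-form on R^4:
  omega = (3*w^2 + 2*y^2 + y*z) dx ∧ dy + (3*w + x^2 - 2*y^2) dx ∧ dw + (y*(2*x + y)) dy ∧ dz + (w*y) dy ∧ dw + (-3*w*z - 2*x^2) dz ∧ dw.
d(omega) = (3*y) dx ∧ dy ∧ dz + (6*w + 4*y) dx ∧ dy ∧ dw + (-4*x) dx ∧ dz ∧ dw

For a 2-form omega = sum_{i<j} g_{ij} dx_i ∧ dx_j, the exterior derivative is
  d(omega) = sum_{i<j} d(g_{ij}) ∧ dx_i ∧ dx_j = sum_{i<j, k} (∂g_{ij}/∂x_k) dx_k ∧ dx_i ∧ dx_j.
Expand each term, using dx_k ∧ dx_i ∧ dx_j = sgn(permutation) dx_{(a)} ∧ dx_{(b)} ∧ dx_{(c)} with (a < b < c) sorted:
  d(3*w^2 + 2*y^2 + y*z) includes (∂/∂z)(3*w^2 + 2*y^2 + y*z) dz = (y) dz, which multiplied by dx ∧ dy gives (y) dx ∧ dy ∧ dz
  d(3*w^2 + 2*y^2 + y*z) includes (∂/∂w)(3*w^2 + 2*y^2 + y*z) dw = (6*w) dw, which multiplied by dx ∧ dy gives (6*w) dx ∧ dy ∧ dw
  d(3*w + x^2 - 2*y^2) includes (∂/∂y)(3*w + x^2 - 2*y^2) dy = (-4*y) dy, which multiplied by dx ∧ dw gives (4*y) dx ∧ dy ∧ dw
  d(y*(2*x + y)) includes (∂/∂x)(y*(2*x + y)) dx = (2*y) dx, which multiplied by dy ∧ dz gives (2*y) dx ∧ dy ∧ dz
  d(-3*w*z - 2*x^2) includes (∂/∂x)(-3*w*z - 2*x^2) dx = (-4*x) dx, which multiplied by dz ∧ dw gives (-4*x) dx ∧ dz ∧ dw
Collecting like 3-forms: d(omega) = (3*y) dx ∧ dy ∧ dz + (6*w + 4*y) dx ∧ dy ∧ dw + (-4*x) dx ∧ dz ∧ dw.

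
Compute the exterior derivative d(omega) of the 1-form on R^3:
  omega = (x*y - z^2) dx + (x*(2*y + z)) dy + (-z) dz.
d(omega) = (-x + 2*y + z) dx ∧ dy + (2*z) dx ∧ dz + (-x) dy ∧ dz

For a 1-form omega = sum_i f_i dx_i, the exterior derivative is
  d(omega) = sum_{i < j} (∂f_j/∂x_i - ∂f_i/∂x_j) dx_i ∧ dx_j.
  coefficient of dx ∧ dy: ∂f_2/∂x - ∂f_1/∂y = ∂(x*(2*y + z))/∂x - ∂(x*y - z^2)/∂y = -x + 2*y + z
  coefficient of dx ∧ dz: ∂f_3/∂x - ∂f_1/∂z = ∂(-z)/∂x - ∂(x*y - z^2)/∂z = 2*z
  coefficient of dy ∧ dz: ∂f_3/∂y - ∂f_2/∂z = ∂(-z)/∂y - ∂(x*(2*y + z))/∂z = -x
Assembling: d(omega) = (-x + 2*y + z) dx ∧ dy + (2*z) dx ∧ dz + (-x) dy ∧ dz.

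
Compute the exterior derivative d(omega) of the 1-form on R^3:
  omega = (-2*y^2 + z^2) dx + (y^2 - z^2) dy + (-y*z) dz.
d(omega) = (4*y) dx ∧ dy + (-2*z) dx ∧ dz + (z) dy ∧ dz

For a 1-form omega = sum_i f_i dx_i, the exterior derivative is
  d(omega) = sum_{i < j} (∂f_j/∂x_i - ∂f_i/∂x_j) dx_i ∧ dx_j.
  coefficient of dx ∧ dy: ∂f_2/∂x - ∂f_1/∂y = ∂(y^2 - z^2)/∂x - ∂(-2*y^2 + z^2)/∂y = 4*y
  coefficient of dx ∧ dz: ∂f_3/∂x - ∂f_1/∂z = ∂(-y*z)/∂x - ∂(-2*y^2 + z^2)/∂z = -2*z
  coefficient of dy ∧ dz: ∂f_3/∂y - ∂f_2/∂z = ∂(-y*z)/∂y - ∂(y^2 - z^2)/∂z = z
Assembling: d(omega) = (4*y) dx ∧ dy + (-2*z) dx ∧ dz + (z) dy ∧ dz.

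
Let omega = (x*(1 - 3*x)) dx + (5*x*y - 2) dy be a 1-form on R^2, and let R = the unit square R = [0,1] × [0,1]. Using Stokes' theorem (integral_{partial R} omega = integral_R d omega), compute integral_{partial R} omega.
integral_(partial R) omega = 5/2

Stokes: integral_partial_R omega = integral_R d omega with d omega = (∂Q/∂x - ∂P/∂y) dx ∧ dy.
  ∂Q/∂x = 5*y
  ∂P/∂y = 0
  integrand = ∂Q/∂x - ∂P/∂y = 5*y.
Integrating over R: integral_0^1 integral_0^1 (5*y) dx dy = 5/2.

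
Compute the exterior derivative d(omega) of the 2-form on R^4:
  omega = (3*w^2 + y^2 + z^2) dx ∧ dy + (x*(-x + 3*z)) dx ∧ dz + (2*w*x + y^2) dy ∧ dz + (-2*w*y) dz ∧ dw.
d(omega) = (2*w + 2*z) dx ∧ dy ∧ dz + (6*w) dx ∧ dy ∧ dw + (-2*w + 2*x) dy ∧ dz ∧ dw

For a 2-form omega = sum_{i<j} g_{ij} dx_i ∧ dx_j, the exterior derivative is
  d(omega) = sum_{i<j} d(g_{ij}) ∧ dx_i ∧ dx_j = sum_{i<j, k} (∂g_{ij}/∂x_k) dx_k ∧ dx_i ∧ dx_j.
Expand each term, using dx_k ∧ dx_i ∧ dx_j = sgn(permutation) dx_{(a)} ∧ dx_{(b)} ∧ dx_{(c)} with (a < b < c) sorted:
  d(3*w^2 + y^2 + z^2) includes (∂/∂z)(3*w^2 + y^2 + z^2) dz = (2*z) dz, which multiplied by dx ∧ dy gives (2*z) dx ∧ dy ∧ dz
  d(3*w^2 + y^2 + z^2) includes (∂/∂w)(3*w^2 + y^2 + z^2) dw = (6*w) dw, which multiplied by dx ∧ dy gives (6*w) dx ∧ dy ∧ dw
  d(2*w*x + y^2) includes (∂/∂x)(2*w*x + y^2) dx = (2*w) dx, which multiplied by dy ∧ dz gives (2*w) dx ∧ dy ∧ dz
  d(2*w*x + y^2) includes (∂/∂w)(2*w*x + y^2) dw = (2*x) dw, which multiplied by dy ∧ dz gives (2*x) dy ∧ dz ∧ dw
  d(-2*w*y) includes (∂/∂y)(-2*w*y) dy = (-2*w) dy, which multiplied by dz ∧ dw gives (-2*w) dy ∧ dz ∧ dw
Collecting like 3-forms: d(omega) = (2*w + 2*z) dx ∧ dy ∧ dz + (6*w) dx ∧ dy ∧ dw + (-2*w + 2*x) dy ∧ dz ∧ dw.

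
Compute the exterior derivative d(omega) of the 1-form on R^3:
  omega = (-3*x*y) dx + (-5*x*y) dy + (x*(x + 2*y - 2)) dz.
d(omega) = (3*x - 5*y) dx ∧ dy + (2*x + 2*y - 2) dx ∧ dz + (2*x) dy ∧ dz

For a 1-form omega = sum_i f_i dx_i, the exterior derivative is
  d(omega) = sum_{i < j} (∂f_j/∂x_i - ∂f_i/∂x_j) dx_i ∧ dx_j.
  coefficient of dx ∧ dy: ∂f_2/∂x - ∂f_1/∂y = ∂(-5*x*y)/∂x - ∂(-3*x*y)/∂y = 3*x - 5*y
  coefficient of dx ∧ dz: ∂f_3/∂x - ∂f_1/∂z = ∂(x*(x + 2*y - 2))/∂x - ∂(-3*x*y)/∂z = 2*x + 2*y - 2
  coefficient of dy ∧ dz: ∂f_3/∂y - ∂f_2/∂z = ∂(x*(x + 2*y - 2))/∂y - ∂(-5*x*y)/∂z = 2*x
Assembling: d(omega) = (3*x - 5*y) dx ∧ dy + (2*x + 2*y - 2) dx ∧ dz + (2*x) dy ∧ dz.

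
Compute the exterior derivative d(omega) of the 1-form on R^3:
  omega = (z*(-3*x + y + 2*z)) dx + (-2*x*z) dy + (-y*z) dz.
d(omega) = (-3*z) dx ∧ dy + (3*x - y - 4*z) dx ∧ dz + (2*x - z) dy ∧ dz

For a 1-form omega = sum_i f_i dx_i, the exterior derivative is
  d(omega) = sum_{i < j} (∂f_j/∂x_i - ∂f_i/∂x_j) dx_i ∧ dx_j.
  coefficient of dx ∧ dy: ∂f_2/∂x - ∂f_1/∂y = ∂(-2*x*z)/∂x - ∂(z*(-3*x + y + 2*z))/∂y = -3*z
  coefficient of dx ∧ dz: ∂f_3/∂x - ∂f_1/∂z = ∂(-y*z)/∂x - ∂(z*(-3*x + y + 2*z))/∂z = 3*x - y - 4*z
  coefficient of dy ∧ dz: ∂f_3/∂y - ∂f_2/∂z = ∂(-y*z)/∂y - ∂(-2*x*z)/∂z = 2*x - z
Assembling: d(omega) = (-3*z) dx ∧ dy + (3*x - y - 4*z) dx ∧ dz + (2*x - z) dy ∧ dz.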